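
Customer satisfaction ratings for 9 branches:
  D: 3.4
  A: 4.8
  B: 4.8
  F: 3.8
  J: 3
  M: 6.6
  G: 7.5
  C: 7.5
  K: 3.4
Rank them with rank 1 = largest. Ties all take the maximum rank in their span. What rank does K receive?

8

Sorted (descending): 7.5, 7.5, 6.6, 4.8, 4.8, 3.8, 3.4, 3.4, 3
The 2 values of 7.5 occupy positions 1–2 → each gets rank 2.
The 2 values of 4.8 occupy positions 4–5 → each gets rank 5.
The 2 values of 3.4 occupy positions 7–8 → each gets rank 8.
K has value 3.4 → rank 8.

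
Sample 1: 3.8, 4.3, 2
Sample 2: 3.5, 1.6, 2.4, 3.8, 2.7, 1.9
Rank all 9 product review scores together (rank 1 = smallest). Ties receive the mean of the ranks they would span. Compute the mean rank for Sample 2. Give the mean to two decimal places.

4.25

Sorted (ascending): 1.6, 1.9, 2, 2.4, 2.7, 3.5, 3.8, 3.8, 4.3
The 2 values of 3.8 occupy positions 7–8 → average rank (7+8)/2 = 7.5.
Sample 2 values → pooled ranks: 3.5→6, 1.6→1, 2.4→4, 3.8→7.5, 2.7→5, 1.9→2
Mean rank = (6 + 1 + 4 + 7.5 + 5 + 2) / 6 = 4.25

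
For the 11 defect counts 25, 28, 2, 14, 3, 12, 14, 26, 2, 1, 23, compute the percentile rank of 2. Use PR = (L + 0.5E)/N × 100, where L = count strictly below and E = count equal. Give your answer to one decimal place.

18.2

N = 11.
Strictly below 2: 1. Equal to 2: 2.
PR = (1 + 0.5·2)/11 × 100 = 18.2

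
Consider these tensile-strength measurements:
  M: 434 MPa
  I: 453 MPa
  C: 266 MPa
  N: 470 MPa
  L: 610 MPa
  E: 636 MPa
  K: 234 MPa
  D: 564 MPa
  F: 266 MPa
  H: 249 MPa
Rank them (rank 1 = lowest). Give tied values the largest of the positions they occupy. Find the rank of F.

4

Sorted (ascending): 234, 249, 266, 266, 434, 453, 470, 564, 610, 636
The 2 values of 266 occupy positions 3–4 → each gets rank 4.
F has value 266 MPa → rank 4.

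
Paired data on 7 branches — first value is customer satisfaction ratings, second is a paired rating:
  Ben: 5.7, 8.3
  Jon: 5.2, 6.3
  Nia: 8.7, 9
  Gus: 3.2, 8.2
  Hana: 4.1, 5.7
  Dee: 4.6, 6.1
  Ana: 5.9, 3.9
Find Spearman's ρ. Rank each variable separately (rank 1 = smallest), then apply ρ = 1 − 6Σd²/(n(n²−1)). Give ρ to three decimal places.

Ranks of variable 1: 5, 4, 7, 1, 2, 3, 6
Ranks of variable 2: 6, 4, 7, 5, 2, 3, 1
d = r₁ − r₂: -1, 0, 0, -4, 0, 0, 5
d²: 1, 0, 0, 16, 0, 0, 25; Σd² = 42
ρ = 1 − 6·42/(7·48) = 1 − 252/336 = 0.250

0.250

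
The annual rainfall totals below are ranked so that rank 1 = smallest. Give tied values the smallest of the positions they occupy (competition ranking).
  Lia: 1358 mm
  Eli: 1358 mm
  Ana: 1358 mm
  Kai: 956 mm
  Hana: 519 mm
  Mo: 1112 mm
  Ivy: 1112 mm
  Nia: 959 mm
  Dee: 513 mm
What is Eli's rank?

Sorted (ascending): 513, 519, 956, 959, 1112, 1112, 1358, 1358, 1358
The 2 values of 1112 occupy positions 5–6 → each gets rank 5.
The 3 values of 1358 occupy positions 7–9 → each gets rank 7.
Eli has value 1358 mm → rank 7.

7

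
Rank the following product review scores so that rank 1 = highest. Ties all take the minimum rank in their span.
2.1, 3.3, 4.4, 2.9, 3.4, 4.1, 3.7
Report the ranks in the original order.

Sorted (descending): 4.4, 4.1, 3.7, 3.4, 3.3, 2.9, 2.1
No ties — each value takes its position as its rank.

7, 5, 1, 6, 4, 2, 3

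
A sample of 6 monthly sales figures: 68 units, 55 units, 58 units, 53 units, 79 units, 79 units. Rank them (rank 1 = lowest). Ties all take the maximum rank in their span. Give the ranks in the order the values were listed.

4, 2, 3, 1, 6, 6

Sorted (ascending): 53, 55, 58, 68, 79, 79
The 2 values of 79 occupy positions 5–6 → each gets rank 6.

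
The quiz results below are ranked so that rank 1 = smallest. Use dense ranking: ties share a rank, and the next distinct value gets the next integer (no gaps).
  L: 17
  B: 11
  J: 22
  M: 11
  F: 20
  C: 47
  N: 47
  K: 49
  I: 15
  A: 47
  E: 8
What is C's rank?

7

Sorted (ascending): 8, 11, 11, 15, 17, 20, 22, 47, 47, 47, 49
The 2 values of 11 share dense rank 2.
The 3 values of 47 share dense rank 7.
Remaining distinct values take the next consecutive integers.
C has value 47 → rank 7.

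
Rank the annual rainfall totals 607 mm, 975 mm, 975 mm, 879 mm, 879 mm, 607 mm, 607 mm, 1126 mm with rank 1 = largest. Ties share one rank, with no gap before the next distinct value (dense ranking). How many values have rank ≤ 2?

Sorted (descending): 1126, 975, 975, 879, 879, 607, 607, 607
The 2 values of 975 share dense rank 2.
The 2 values of 879 share dense rank 3.
The 3 values of 607 share dense rank 4.
Remaining distinct values take the next consecutive integers.
Ranks ≤ 2: {1, 2, 2} → 3 values.

3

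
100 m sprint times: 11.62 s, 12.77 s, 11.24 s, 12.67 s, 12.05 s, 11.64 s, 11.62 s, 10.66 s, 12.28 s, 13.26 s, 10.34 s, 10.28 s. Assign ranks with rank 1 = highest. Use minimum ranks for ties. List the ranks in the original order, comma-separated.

7, 2, 9, 3, 5, 6, 7, 10, 4, 1, 11, 12

Sorted (descending): 13.26, 12.77, 12.67, 12.28, 12.05, 11.64, 11.62, 11.62, 11.24, 10.66, 10.34, 10.28
The 2 values of 11.62 occupy positions 7–8 → each gets rank 7.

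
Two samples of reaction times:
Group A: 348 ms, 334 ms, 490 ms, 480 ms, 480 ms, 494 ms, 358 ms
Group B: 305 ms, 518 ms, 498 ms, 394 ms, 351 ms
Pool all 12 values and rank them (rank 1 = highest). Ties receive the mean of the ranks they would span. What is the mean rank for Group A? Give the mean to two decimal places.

6.71

Sorted (descending): 518, 498, 494, 490, 480, 480, 394, 358, 351, 348, 334, 305
The 2 values of 480 occupy positions 5–6 → average rank (5+6)/2 = 5.5.
Group A values → pooled ranks: 348→10, 334→11, 490→4, 480→5.5, 480→5.5, 494→3, 358→8
Mean rank = (10 + 11 + 4 + 5.5 + 5.5 + 3 + 8) / 7 = 6.71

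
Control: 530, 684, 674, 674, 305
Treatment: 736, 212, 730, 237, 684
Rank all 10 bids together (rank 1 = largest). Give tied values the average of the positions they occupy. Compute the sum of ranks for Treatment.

Sorted (descending): 736, 730, 684, 684, 674, 674, 530, 305, 237, 212
The 2 values of 684 occupy positions 3–4 → average rank (3+4)/2 = 3.5.
The 2 values of 674 occupy positions 5–6 → average rank (5+6)/2 = 5.5.
Treatment values → pooled ranks: 736→1, 212→10, 730→2, 237→9, 684→3.5
Rank sum = 1 + 10 + 2 + 9 + 3.5 = 25.5

25.5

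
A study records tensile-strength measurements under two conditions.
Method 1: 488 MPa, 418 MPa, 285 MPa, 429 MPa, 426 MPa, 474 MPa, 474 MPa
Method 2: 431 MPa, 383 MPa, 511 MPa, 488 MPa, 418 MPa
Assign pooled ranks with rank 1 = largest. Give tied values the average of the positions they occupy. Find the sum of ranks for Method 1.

48

Sorted (descending): 511, 488, 488, 474, 474, 431, 429, 426, 418, 418, 383, 285
The 2 values of 488 occupy positions 2–3 → average rank (2+3)/2 = 2.5.
The 2 values of 474 occupy positions 4–5 → average rank (4+5)/2 = 4.5.
The 2 values of 418 occupy positions 9–10 → average rank (9+10)/2 = 9.5.
Method 1 values → pooled ranks: 488→2.5, 418→9.5, 285→12, 429→7, 426→8, 474→4.5, 474→4.5
Rank sum = 2.5 + 9.5 + 12 + 7 + 8 + 4.5 + 4.5 = 48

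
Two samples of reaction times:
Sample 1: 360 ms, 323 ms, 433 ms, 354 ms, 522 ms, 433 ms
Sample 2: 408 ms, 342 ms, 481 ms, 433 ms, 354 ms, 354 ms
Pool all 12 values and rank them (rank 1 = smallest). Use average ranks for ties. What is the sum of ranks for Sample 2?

Sorted (ascending): 323, 342, 354, 354, 354, 360, 408, 433, 433, 433, 481, 522
The 3 values of 354 occupy positions 3–5 → average rank 4.
The 3 values of 433 occupy positions 8–10 → average rank 9.
Sample 2 values → pooled ranks: 408→7, 342→2, 481→11, 433→9, 354→4, 354→4
Rank sum = 7 + 2 + 11 + 9 + 4 + 4 = 37

37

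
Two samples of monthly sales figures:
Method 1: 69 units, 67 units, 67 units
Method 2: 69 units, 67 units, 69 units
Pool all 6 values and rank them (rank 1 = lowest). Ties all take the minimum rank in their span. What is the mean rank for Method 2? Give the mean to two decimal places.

Sorted (ascending): 67, 67, 67, 69, 69, 69
The 3 values of 67 occupy positions 1–3 → each gets rank 1.
The 3 values of 69 occupy positions 4–6 → each gets rank 4.
Method 2 values → pooled ranks: 69→4, 67→1, 69→4
Mean rank = (4 + 1 + 4) / 3 = 3.00

3.00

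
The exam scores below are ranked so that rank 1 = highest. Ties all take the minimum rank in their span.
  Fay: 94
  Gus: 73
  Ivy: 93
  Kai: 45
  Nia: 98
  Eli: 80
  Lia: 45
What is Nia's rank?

Sorted (descending): 98, 94, 93, 80, 73, 45, 45
The 2 values of 45 occupy positions 6–7 → each gets rank 6.
Nia has value 98 → rank 1.

1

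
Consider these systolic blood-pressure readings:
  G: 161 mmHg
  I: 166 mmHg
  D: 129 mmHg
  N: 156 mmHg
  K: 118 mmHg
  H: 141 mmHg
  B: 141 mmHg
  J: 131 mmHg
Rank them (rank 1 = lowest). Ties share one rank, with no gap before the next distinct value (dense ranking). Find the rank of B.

4

Sorted (ascending): 118, 129, 131, 141, 141, 156, 161, 166
The 2 values of 141 share dense rank 4.
Remaining distinct values take the next consecutive integers.
B has value 141 mmHg → rank 4.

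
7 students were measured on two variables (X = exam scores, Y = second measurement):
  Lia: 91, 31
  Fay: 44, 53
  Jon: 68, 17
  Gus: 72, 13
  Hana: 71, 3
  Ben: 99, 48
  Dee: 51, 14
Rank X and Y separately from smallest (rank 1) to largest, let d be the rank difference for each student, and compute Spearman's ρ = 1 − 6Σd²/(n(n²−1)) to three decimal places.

-0.036

Ranks of variable 1: 6, 1, 3, 5, 4, 7, 2
Ranks of variable 2: 5, 7, 4, 2, 1, 6, 3
d = r₁ − r₂: 1, -6, -1, 3, 3, 1, -1
d²: 1, 36, 1, 9, 9, 1, 1; Σd² = 58
ρ = 1 − 6·58/(7·48) = 1 − 348/336 = -0.036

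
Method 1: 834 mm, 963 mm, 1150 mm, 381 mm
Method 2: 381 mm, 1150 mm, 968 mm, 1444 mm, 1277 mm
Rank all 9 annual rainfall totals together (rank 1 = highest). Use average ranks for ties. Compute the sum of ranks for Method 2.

20

Sorted (descending): 1444, 1277, 1150, 1150, 968, 963, 834, 381, 381
The 2 values of 1150 occupy positions 3–4 → average rank (3+4)/2 = 3.5.
The 2 values of 381 occupy positions 8–9 → average rank (8+9)/2 = 8.5.
Method 2 values → pooled ranks: 381→8.5, 1150→3.5, 968→5, 1444→1, 1277→2
Rank sum = 8.5 + 3.5 + 5 + 1 + 2 = 20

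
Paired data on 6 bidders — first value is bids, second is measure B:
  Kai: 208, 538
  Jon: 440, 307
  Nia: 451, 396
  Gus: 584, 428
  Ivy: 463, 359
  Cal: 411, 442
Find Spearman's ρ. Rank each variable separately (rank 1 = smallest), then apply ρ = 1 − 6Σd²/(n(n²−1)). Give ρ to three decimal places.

Ranks of variable 1: 1, 3, 4, 6, 5, 2
Ranks of variable 2: 6, 1, 3, 4, 2, 5
d = r₁ − r₂: -5, 2, 1, 2, 3, -3
d²: 25, 4, 1, 4, 9, 9; Σd² = 52
ρ = 1 − 6·52/(6·35) = 1 − 312/210 = -0.486

-0.486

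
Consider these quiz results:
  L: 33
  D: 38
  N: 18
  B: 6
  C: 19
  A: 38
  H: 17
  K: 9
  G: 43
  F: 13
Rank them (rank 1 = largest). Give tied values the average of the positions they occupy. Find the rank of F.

8

Sorted (descending): 43, 38, 38, 33, 19, 18, 17, 13, 9, 6
The 2 values of 38 occupy positions 2–3 → average rank (2+3)/2 = 2.5.
F has value 13 → rank 8.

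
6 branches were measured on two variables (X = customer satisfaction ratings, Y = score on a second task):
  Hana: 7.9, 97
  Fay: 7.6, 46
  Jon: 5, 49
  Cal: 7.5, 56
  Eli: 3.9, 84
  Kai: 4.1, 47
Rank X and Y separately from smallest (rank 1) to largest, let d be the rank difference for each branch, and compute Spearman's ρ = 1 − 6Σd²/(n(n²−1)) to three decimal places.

0.086

Ranks of variable 1: 6, 5, 3, 4, 1, 2
Ranks of variable 2: 6, 1, 3, 4, 5, 2
d = r₁ − r₂: 0, 4, 0, 0, -4, 0
d²: 0, 16, 0, 0, 16, 0; Σd² = 32
ρ = 1 − 6·32/(6·35) = 1 − 192/210 = 0.086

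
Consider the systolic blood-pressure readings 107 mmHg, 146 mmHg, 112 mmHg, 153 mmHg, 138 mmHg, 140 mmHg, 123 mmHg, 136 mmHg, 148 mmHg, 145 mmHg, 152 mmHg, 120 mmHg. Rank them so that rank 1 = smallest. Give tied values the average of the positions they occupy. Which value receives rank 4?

Sorted (ascending): 107, 112, 120, 123, 136, 138, 140, 145, 146, 148, 152, 153
No ties — each value takes its position as its rank.
Rank 4 → value 123.

123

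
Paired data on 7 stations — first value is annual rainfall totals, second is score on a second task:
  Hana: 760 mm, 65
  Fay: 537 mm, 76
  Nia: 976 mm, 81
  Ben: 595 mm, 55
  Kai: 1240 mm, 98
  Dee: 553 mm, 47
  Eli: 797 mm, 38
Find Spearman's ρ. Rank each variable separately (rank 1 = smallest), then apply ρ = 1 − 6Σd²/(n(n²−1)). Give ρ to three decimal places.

Ranks of variable 1: 4, 1, 6, 3, 7, 2, 5
Ranks of variable 2: 4, 5, 6, 3, 7, 2, 1
d = r₁ − r₂: 0, -4, 0, 0, 0, 0, 4
d²: 0, 16, 0, 0, 0, 0, 16; Σd² = 32
ρ = 1 − 6·32/(7·48) = 1 − 192/336 = 0.429

0.429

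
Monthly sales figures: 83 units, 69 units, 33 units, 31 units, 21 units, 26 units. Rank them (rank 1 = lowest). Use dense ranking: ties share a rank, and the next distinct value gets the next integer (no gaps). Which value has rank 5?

69

Sorted (ascending): 21, 26, 31, 33, 69, 83
No ties — each value takes its position as its rank.
Rank 5 → value 69.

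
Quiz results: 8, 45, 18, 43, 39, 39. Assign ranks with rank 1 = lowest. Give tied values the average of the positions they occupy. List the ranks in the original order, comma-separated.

Sorted (ascending): 8, 18, 39, 39, 43, 45
The 2 values of 39 occupy positions 3–4 → average rank (3+4)/2 = 3.5.

1, 6, 2, 5, 3.5, 3.5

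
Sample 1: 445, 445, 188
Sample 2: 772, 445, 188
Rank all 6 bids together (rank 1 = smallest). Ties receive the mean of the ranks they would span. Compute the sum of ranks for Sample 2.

11.5

Sorted (ascending): 188, 188, 445, 445, 445, 772
The 2 values of 188 occupy positions 1–2 → average rank (1+2)/2 = 1.5.
The 3 values of 445 occupy positions 3–5 → average rank 4.
Sample 2 values → pooled ranks: 772→6, 445→4, 188→1.5
Rank sum = 6 + 4 + 1.5 = 11.5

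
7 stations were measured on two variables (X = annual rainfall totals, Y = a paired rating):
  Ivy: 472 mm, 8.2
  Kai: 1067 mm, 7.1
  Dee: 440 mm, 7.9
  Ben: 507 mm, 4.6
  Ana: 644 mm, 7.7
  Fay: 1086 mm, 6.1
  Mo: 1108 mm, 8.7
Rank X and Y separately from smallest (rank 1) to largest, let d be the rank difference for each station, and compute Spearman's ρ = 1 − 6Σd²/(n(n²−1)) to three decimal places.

0.000

Ranks of variable 1: 2, 5, 1, 3, 4, 6, 7
Ranks of variable 2: 6, 3, 5, 1, 4, 2, 7
d = r₁ − r₂: -4, 2, -4, 2, 0, 4, 0
d²: 16, 4, 16, 4, 0, 16, 0; Σd² = 56
ρ = 1 − 6·56/(7·48) = 1 − 336/336 = 0.000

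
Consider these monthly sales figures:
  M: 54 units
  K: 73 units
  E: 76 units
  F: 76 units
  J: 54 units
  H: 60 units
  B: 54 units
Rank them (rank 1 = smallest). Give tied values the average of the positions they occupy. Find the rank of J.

2

Sorted (ascending): 54, 54, 54, 60, 73, 76, 76
The 3 values of 54 occupy positions 1–3 → average rank 2.
The 2 values of 76 occupy positions 6–7 → average rank (6+7)/2 = 6.5.
J has value 54 units → rank 2.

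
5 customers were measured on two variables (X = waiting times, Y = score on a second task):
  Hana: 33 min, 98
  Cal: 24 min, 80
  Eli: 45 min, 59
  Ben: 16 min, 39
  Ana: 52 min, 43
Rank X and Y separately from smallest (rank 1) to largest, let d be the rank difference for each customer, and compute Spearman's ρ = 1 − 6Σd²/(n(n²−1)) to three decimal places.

0.100

Ranks of variable 1: 3, 2, 4, 1, 5
Ranks of variable 2: 5, 4, 3, 1, 2
d = r₁ − r₂: -2, -2, 1, 0, 3
d²: 4, 4, 1, 0, 9; Σd² = 18
ρ = 1 − 6·18/(5·24) = 1 − 108/120 = 0.100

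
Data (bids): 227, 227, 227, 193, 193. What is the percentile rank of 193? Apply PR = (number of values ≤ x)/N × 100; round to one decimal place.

N = 5.
Strictly below 193: 0. Equal to 193: 2.
PR = 2/5 × 100 = 40.0

40.0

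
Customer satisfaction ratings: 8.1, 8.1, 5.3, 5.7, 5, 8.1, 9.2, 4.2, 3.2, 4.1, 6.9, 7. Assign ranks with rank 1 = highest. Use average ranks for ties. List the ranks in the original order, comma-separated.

3, 3, 8, 7, 9, 3, 1, 10, 12, 11, 6, 5

Sorted (descending): 9.2, 8.1, 8.1, 8.1, 7, 6.9, 5.7, 5.3, 5, 4.2, 4.1, 3.2
The 3 values of 8.1 occupy positions 2–4 → average rank 3.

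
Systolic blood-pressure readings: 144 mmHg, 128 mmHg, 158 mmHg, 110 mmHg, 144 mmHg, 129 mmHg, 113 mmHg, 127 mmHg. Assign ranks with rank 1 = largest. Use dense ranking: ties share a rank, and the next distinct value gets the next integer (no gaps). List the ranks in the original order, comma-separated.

2, 4, 1, 7, 2, 3, 6, 5

Sorted (descending): 158, 144, 144, 129, 128, 127, 113, 110
The 2 values of 144 share dense rank 2.
Remaining distinct values take the next consecutive integers.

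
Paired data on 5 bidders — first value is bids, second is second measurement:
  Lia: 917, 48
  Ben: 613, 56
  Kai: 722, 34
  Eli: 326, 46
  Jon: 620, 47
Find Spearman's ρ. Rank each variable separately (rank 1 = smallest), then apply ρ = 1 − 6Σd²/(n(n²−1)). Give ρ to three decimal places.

Ranks of variable 1: 5, 2, 4, 1, 3
Ranks of variable 2: 4, 5, 1, 2, 3
d = r₁ − r₂: 1, -3, 3, -1, 0
d²: 1, 9, 9, 1, 0; Σd² = 20
ρ = 1 − 6·20/(5·24) = 1 − 120/120 = 0.000

0.000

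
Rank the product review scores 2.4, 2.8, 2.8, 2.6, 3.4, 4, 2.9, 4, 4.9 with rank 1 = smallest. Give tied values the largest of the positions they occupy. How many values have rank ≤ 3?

Sorted (ascending): 2.4, 2.6, 2.8, 2.8, 2.9, 3.4, 4, 4, 4.9
The 2 values of 2.8 occupy positions 3–4 → each gets rank 4.
The 2 values of 4 occupy positions 7–8 → each gets rank 8.
Ranks ≤ 3: {1, 2} → 2 values.

2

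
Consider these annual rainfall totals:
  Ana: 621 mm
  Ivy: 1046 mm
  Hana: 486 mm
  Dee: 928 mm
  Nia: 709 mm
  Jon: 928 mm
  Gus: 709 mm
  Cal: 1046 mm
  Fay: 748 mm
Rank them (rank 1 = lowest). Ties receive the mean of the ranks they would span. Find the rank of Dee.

Sorted (ascending): 486, 621, 709, 709, 748, 928, 928, 1046, 1046
The 2 values of 709 occupy positions 3–4 → average rank (3+4)/2 = 3.5.
The 2 values of 928 occupy positions 6–7 → average rank (6+7)/2 = 6.5.
The 2 values of 1046 occupy positions 8–9 → average rank (8+9)/2 = 8.5.
Dee has value 928 mm → rank 6.5.

6.5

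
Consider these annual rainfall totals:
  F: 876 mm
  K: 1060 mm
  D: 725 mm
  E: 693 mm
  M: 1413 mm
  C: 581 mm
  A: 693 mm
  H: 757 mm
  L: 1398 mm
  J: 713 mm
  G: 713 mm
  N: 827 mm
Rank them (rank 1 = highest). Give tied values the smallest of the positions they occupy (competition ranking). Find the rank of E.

10

Sorted (descending): 1413, 1398, 1060, 876, 827, 757, 725, 713, 713, 693, 693, 581
The 2 values of 713 occupy positions 8–9 → each gets rank 8.
The 2 values of 693 occupy positions 10–11 → each gets rank 10.
E has value 693 mm → rank 10.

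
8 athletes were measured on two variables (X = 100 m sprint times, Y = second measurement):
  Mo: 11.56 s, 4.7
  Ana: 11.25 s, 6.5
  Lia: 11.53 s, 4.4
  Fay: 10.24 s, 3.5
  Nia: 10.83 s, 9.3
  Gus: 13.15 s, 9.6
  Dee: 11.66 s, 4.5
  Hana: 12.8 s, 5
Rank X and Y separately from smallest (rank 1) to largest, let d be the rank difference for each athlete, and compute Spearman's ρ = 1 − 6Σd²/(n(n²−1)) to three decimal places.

Ranks of variable 1: 5, 3, 4, 1, 2, 8, 6, 7
Ranks of variable 2: 4, 6, 2, 1, 7, 8, 3, 5
d = r₁ − r₂: 1, -3, 2, 0, -5, 0, 3, 2
d²: 1, 9, 4, 0, 25, 0, 9, 4; Σd² = 52
ρ = 1 − 6·52/(8·63) = 1 − 312/504 = 0.381

0.381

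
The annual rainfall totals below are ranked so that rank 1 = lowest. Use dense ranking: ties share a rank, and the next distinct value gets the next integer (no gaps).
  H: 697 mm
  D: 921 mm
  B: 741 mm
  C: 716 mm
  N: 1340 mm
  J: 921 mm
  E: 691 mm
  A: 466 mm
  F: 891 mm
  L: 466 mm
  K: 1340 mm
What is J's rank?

Sorted (ascending): 466, 466, 691, 697, 716, 741, 891, 921, 921, 1340, 1340
The 2 values of 466 share dense rank 1.
The 2 values of 921 share dense rank 7.
The 2 values of 1340 share dense rank 8.
Remaining distinct values take the next consecutive integers.
J has value 921 mm → rank 7.

7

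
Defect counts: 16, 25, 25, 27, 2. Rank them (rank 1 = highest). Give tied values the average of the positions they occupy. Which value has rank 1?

Sorted (descending): 27, 25, 25, 16, 2
The 2 values of 25 occupy positions 2–3 → average rank (2+3)/2 = 2.5.
Rank 1 → value 27.

27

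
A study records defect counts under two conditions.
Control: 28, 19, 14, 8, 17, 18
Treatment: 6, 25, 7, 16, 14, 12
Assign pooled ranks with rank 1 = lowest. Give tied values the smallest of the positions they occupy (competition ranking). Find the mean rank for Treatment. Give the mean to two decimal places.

Sorted (ascending): 6, 7, 8, 12, 14, 14, 16, 17, 18, 19, 25, 28
The 2 values of 14 occupy positions 5–6 → each gets rank 5.
Treatment values → pooled ranks: 6→1, 25→11, 7→2, 16→7, 14→5, 12→4
Mean rank = (1 + 11 + 2 + 7 + 5 + 4) / 6 = 5.00

5.00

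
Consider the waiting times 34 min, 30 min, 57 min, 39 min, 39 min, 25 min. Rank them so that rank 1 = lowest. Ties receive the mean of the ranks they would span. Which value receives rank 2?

Sorted (ascending): 25, 30, 34, 39, 39, 57
The 2 values of 39 occupy positions 4–5 → average rank (4+5)/2 = 4.5.
Rank 2 → value 30.

30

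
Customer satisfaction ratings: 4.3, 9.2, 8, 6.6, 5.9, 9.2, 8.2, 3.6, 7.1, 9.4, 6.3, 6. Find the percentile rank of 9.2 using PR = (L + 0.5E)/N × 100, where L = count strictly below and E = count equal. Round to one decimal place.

N = 12.
Strictly below 9.2: 9. Equal to 9.2: 2.
PR = (9 + 0.5·2)/12 × 100 = 83.3

83.3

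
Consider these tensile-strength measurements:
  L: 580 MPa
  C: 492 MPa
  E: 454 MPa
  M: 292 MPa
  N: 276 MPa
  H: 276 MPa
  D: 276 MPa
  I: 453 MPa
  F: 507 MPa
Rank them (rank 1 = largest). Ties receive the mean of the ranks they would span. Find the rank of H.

Sorted (descending): 580, 507, 492, 454, 453, 292, 276, 276, 276
The 3 values of 276 occupy positions 7–9 → average rank 8.
H has value 276 MPa → rank 8.

8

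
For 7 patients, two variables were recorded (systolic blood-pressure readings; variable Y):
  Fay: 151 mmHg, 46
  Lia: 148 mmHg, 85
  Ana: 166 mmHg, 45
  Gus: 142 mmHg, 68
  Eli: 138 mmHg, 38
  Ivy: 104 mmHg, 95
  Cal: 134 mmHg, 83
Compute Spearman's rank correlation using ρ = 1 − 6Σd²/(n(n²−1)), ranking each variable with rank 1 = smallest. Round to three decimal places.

-0.500

Ranks of variable 1: 6, 5, 7, 4, 3, 1, 2
Ranks of variable 2: 3, 6, 2, 4, 1, 7, 5
d = r₁ − r₂: 3, -1, 5, 0, 2, -6, -3
d²: 9, 1, 25, 0, 4, 36, 9; Σd² = 84
ρ = 1 − 6·84/(7·48) = 1 − 504/336 = -0.500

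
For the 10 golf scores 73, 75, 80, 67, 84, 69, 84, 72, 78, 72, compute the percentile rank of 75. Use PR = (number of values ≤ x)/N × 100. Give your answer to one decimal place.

60.0

N = 10.
Strictly below 75: 5. Equal to 75: 1.
PR = 6/10 × 100 = 60.0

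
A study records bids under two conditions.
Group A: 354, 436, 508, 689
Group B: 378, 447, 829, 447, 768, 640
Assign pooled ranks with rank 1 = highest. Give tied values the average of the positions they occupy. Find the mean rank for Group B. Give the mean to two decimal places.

Sorted (descending): 829, 768, 689, 640, 508, 447, 447, 436, 378, 354
The 2 values of 447 occupy positions 6–7 → average rank (6+7)/2 = 6.5.
Group B values → pooled ranks: 378→9, 447→6.5, 829→1, 447→6.5, 768→2, 640→4
Mean rank = (9 + 6.5 + 1 + 6.5 + 2 + 4) / 6 = 4.83

4.83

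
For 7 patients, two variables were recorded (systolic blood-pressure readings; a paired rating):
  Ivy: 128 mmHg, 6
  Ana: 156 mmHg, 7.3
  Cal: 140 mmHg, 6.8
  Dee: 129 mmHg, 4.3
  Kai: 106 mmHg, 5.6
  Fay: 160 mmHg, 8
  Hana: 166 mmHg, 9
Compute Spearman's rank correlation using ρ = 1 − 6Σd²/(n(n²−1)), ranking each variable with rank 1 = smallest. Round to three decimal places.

Ranks of variable 1: 2, 5, 4, 3, 1, 6, 7
Ranks of variable 2: 3, 5, 4, 1, 2, 6, 7
d = r₁ − r₂: -1, 0, 0, 2, -1, 0, 0
d²: 1, 0, 0, 4, 1, 0, 0; Σd² = 6
ρ = 1 − 6·6/(7·48) = 1 − 36/336 = 0.893

0.893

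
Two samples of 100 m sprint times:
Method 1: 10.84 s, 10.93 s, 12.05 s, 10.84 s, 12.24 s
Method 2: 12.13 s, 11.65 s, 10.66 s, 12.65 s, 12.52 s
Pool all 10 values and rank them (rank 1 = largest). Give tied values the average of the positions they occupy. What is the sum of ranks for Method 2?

23

Sorted (descending): 12.65, 12.52, 12.24, 12.13, 12.05, 11.65, 10.93, 10.84, 10.84, 10.66
The 2 values of 10.84 occupy positions 8–9 → average rank (8+9)/2 = 8.5.
Method 2 values → pooled ranks: 12.13→4, 11.65→6, 10.66→10, 12.65→1, 12.52→2
Rank sum = 4 + 6 + 10 + 1 + 2 = 23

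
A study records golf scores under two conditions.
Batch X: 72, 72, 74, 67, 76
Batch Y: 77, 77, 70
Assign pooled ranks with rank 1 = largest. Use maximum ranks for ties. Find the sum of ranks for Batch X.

27

Sorted (descending): 77, 77, 76, 74, 72, 72, 70, 67
The 2 values of 77 occupy positions 1–2 → each gets rank 2.
The 2 values of 72 occupy positions 5–6 → each gets rank 6.
Batch X values → pooled ranks: 72→6, 72→6, 74→4, 67→8, 76→3
Rank sum = 6 + 6 + 4 + 8 + 3 = 27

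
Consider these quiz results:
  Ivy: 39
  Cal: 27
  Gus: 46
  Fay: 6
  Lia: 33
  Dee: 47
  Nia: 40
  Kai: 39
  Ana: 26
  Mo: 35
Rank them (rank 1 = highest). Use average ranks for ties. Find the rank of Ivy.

Sorted (descending): 47, 46, 40, 39, 39, 35, 33, 27, 26, 6
The 2 values of 39 occupy positions 4–5 → average rank (4+5)/2 = 4.5.
Ivy has value 39 → rank 4.5.

4.5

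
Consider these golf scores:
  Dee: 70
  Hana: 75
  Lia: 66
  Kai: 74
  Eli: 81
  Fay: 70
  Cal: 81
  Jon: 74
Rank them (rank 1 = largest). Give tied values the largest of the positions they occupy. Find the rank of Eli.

Sorted (descending): 81, 81, 75, 74, 74, 70, 70, 66
The 2 values of 81 occupy positions 1–2 → each gets rank 2.
The 2 values of 74 occupy positions 4–5 → each gets rank 5.
The 2 values of 70 occupy positions 6–7 → each gets rank 7.
Eli has value 81 → rank 2.

2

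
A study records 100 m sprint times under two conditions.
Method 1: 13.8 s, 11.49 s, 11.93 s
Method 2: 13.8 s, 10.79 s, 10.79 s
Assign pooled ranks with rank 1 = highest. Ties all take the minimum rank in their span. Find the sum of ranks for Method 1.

8

Sorted (descending): 13.8, 13.8, 11.93, 11.49, 10.79, 10.79
The 2 values of 13.8 occupy positions 1–2 → each gets rank 1.
The 2 values of 10.79 occupy positions 5–6 → each gets rank 5.
Method 1 values → pooled ranks: 13.8→1, 11.49→4, 11.93→3
Rank sum = 1 + 4 + 3 = 8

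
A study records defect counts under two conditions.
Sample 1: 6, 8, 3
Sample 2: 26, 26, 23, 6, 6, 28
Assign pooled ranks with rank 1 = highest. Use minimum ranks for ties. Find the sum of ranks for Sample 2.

Sorted (descending): 28, 26, 26, 23, 8, 6, 6, 6, 3
The 2 values of 26 occupy positions 2–3 → each gets rank 2.
The 3 values of 6 occupy positions 6–8 → each gets rank 6.
Sample 2 values → pooled ranks: 26→2, 26→2, 23→4, 6→6, 6→6, 28→1
Rank sum = 2 + 2 + 4 + 6 + 6 + 1 = 21

21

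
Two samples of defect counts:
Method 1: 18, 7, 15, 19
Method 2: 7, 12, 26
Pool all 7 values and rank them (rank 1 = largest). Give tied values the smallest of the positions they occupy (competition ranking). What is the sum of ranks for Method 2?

12

Sorted (descending): 26, 19, 18, 15, 12, 7, 7
The 2 values of 7 occupy positions 6–7 → each gets rank 6.
Method 2 values → pooled ranks: 7→6, 12→5, 26→1
Rank sum = 6 + 5 + 1 = 12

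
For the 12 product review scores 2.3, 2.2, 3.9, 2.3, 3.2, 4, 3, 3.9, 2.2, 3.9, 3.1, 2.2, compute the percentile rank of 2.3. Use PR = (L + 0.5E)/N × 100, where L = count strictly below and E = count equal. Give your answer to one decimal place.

N = 12.
Strictly below 2.3: 3. Equal to 2.3: 2.
PR = (3 + 0.5·2)/12 × 100 = 33.3

33.3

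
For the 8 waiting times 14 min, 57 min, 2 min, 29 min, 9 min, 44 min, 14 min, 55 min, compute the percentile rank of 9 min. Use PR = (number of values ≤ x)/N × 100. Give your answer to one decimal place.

25.0

N = 8.
Strictly below 9: 1. Equal to 9: 1.
PR = 2/8 × 100 = 25.0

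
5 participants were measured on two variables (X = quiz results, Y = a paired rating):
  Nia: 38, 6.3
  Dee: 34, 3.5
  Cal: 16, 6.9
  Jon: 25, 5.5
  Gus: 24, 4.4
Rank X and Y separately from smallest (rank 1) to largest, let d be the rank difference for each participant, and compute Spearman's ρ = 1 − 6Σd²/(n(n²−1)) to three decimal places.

Ranks of variable 1: 5, 4, 1, 3, 2
Ranks of variable 2: 4, 1, 5, 3, 2
d = r₁ − r₂: 1, 3, -4, 0, 0
d²: 1, 9, 16, 0, 0; Σd² = 26
ρ = 1 − 6·26/(5·24) = 1 − 156/120 = -0.300

-0.300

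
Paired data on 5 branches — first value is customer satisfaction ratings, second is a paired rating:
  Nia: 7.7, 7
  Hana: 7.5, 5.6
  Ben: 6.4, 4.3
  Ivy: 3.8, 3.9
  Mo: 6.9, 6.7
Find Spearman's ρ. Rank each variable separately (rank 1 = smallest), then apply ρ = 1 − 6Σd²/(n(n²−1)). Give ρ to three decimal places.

0.900

Ranks of variable 1: 5, 4, 2, 1, 3
Ranks of variable 2: 5, 3, 2, 1, 4
d = r₁ − r₂: 0, 1, 0, 0, -1
d²: 0, 1, 0, 0, 1; Σd² = 2
ρ = 1 − 6·2/(5·24) = 1 − 12/120 = 0.900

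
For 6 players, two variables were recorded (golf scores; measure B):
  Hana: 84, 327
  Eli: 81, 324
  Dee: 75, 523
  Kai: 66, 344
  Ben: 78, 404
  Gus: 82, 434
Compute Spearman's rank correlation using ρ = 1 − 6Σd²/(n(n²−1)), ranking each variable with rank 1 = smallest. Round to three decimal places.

-0.314

Ranks of variable 1: 6, 4, 2, 1, 3, 5
Ranks of variable 2: 2, 1, 6, 3, 4, 5
d = r₁ − r₂: 4, 3, -4, -2, -1, 0
d²: 16, 9, 16, 4, 1, 0; Σd² = 46
ρ = 1 − 6·46/(6·35) = 1 − 276/210 = -0.314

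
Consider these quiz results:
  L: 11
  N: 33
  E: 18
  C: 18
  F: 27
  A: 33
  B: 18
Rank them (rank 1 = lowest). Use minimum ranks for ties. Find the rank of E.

Sorted (ascending): 11, 18, 18, 18, 27, 33, 33
The 3 values of 18 occupy positions 2–4 → each gets rank 2.
The 2 values of 33 occupy positions 6–7 → each gets rank 6.
E has value 18 → rank 2.

2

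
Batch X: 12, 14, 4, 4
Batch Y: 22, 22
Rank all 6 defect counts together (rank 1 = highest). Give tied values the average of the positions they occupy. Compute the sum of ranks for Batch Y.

Sorted (descending): 22, 22, 14, 12, 4, 4
The 2 values of 22 occupy positions 1–2 → average rank (1+2)/2 = 1.5.
The 2 values of 4 occupy positions 5–6 → average rank (5+6)/2 = 5.5.
Batch Y values → pooled ranks: 22→1.5, 22→1.5
Rank sum = 1.5 + 1.5 = 3

3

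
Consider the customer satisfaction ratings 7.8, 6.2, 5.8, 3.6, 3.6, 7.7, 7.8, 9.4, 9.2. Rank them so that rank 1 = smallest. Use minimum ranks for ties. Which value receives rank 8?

9.2

Sorted (ascending): 3.6, 3.6, 5.8, 6.2, 7.7, 7.8, 7.8, 9.2, 9.4
The 2 values of 3.6 occupy positions 1–2 → each gets rank 1.
The 2 values of 7.8 occupy positions 6–7 → each gets rank 6.
Rank 8 → value 9.2.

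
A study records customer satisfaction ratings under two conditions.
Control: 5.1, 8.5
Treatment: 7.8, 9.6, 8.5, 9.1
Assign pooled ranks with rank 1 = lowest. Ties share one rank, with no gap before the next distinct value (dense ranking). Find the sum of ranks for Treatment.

14

Sorted (ascending): 5.1, 7.8, 8.5, 8.5, 9.1, 9.6
The 2 values of 8.5 share dense rank 3.
Remaining distinct values take the next consecutive integers.
Treatment values → pooled ranks: 7.8→2, 9.6→5, 8.5→3, 9.1→4
Rank sum = 2 + 5 + 3 + 4 = 14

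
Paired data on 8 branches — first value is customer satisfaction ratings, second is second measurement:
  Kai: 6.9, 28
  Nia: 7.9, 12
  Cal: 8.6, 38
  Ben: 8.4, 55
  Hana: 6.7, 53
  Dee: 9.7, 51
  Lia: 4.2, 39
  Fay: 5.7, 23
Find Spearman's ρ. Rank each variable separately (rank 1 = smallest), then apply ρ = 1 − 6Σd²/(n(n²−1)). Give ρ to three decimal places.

0.214

Ranks of variable 1: 4, 5, 7, 6, 3, 8, 1, 2
Ranks of variable 2: 3, 1, 4, 8, 7, 6, 5, 2
d = r₁ − r₂: 1, 4, 3, -2, -4, 2, -4, 0
d²: 1, 16, 9, 4, 16, 4, 16, 0; Σd² = 66
ρ = 1 − 6·66/(8·63) = 1 − 396/504 = 0.214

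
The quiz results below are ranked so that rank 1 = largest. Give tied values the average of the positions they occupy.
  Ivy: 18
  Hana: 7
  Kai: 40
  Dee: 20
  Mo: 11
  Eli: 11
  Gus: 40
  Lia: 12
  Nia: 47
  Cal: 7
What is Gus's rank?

2.5

Sorted (descending): 47, 40, 40, 20, 18, 12, 11, 11, 7, 7
The 2 values of 40 occupy positions 2–3 → average rank (2+3)/2 = 2.5.
The 2 values of 11 occupy positions 7–8 → average rank (7+8)/2 = 7.5.
The 2 values of 7 occupy positions 9–10 → average rank (9+10)/2 = 9.5.
Gus has value 40 → rank 2.5.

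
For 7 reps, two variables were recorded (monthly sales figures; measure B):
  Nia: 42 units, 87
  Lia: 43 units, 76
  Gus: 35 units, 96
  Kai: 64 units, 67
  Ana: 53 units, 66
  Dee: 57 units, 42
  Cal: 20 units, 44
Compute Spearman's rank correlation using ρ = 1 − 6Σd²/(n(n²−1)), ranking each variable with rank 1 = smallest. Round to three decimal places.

-0.321

Ranks of variable 1: 3, 4, 2, 7, 5, 6, 1
Ranks of variable 2: 6, 5, 7, 4, 3, 1, 2
d = r₁ − r₂: -3, -1, -5, 3, 2, 5, -1
d²: 9, 1, 25, 9, 4, 25, 1; Σd² = 74
ρ = 1 − 6·74/(7·48) = 1 − 444/336 = -0.321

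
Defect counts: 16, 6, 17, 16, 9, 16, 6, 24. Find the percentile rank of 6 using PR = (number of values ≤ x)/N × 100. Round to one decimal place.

N = 8.
Strictly below 6: 0. Equal to 6: 2.
PR = 2/8 × 100 = 25.0

25.0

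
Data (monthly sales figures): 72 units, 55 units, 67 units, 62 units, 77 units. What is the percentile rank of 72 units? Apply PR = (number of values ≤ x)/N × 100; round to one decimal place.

80.0

N = 5.
Strictly below 72: 3. Equal to 72: 1.
PR = 4/5 × 100 = 80.0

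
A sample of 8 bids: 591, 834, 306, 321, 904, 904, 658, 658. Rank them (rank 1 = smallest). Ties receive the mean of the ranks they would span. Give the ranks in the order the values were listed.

3, 6, 1, 2, 7.5, 7.5, 4.5, 4.5

Sorted (ascending): 306, 321, 591, 658, 658, 834, 904, 904
The 2 values of 658 occupy positions 4–5 → average rank (4+5)/2 = 4.5.
The 2 values of 904 occupy positions 7–8 → average rank (7+8)/2 = 7.5.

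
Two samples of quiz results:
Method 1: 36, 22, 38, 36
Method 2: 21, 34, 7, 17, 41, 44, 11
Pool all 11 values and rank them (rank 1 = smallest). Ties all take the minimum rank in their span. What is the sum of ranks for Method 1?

Sorted (ascending): 7, 11, 17, 21, 22, 34, 36, 36, 38, 41, 44
The 2 values of 36 occupy positions 7–8 → each gets rank 7.
Method 1 values → pooled ranks: 36→7, 22→5, 38→9, 36→7
Rank sum = 7 + 5 + 9 + 7 = 28

28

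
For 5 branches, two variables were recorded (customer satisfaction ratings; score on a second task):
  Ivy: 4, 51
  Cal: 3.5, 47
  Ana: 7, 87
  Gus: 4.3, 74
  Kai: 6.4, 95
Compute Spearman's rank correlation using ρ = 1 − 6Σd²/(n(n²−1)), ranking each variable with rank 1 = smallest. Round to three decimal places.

0.900

Ranks of variable 1: 2, 1, 5, 3, 4
Ranks of variable 2: 2, 1, 4, 3, 5
d = r₁ − r₂: 0, 0, 1, 0, -1
d²: 0, 0, 1, 0, 1; Σd² = 2
ρ = 1 − 6·2/(5·24) = 1 − 12/120 = 0.900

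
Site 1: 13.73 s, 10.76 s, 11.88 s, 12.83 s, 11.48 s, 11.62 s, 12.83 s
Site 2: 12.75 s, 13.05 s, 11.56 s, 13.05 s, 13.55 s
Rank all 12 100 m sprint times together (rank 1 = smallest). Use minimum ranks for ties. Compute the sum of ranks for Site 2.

38

Sorted (ascending): 10.76, 11.48, 11.56, 11.62, 11.88, 12.75, 12.83, 12.83, 13.05, 13.05, 13.55, 13.73
The 2 values of 12.83 occupy positions 7–8 → each gets rank 7.
The 2 values of 13.05 occupy positions 9–10 → each gets rank 9.
Site 2 values → pooled ranks: 12.75→6, 13.05→9, 11.56→3, 13.05→9, 13.55→11
Rank sum = 6 + 9 + 3 + 9 + 11 = 38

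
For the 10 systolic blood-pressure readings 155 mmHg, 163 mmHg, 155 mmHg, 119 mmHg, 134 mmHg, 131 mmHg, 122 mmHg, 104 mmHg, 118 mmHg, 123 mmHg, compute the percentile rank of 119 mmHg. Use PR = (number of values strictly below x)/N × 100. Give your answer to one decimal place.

20.0

N = 10.
Strictly below 119: 2. Equal to 119: 1.
PR = 2/10 × 100 = 20.0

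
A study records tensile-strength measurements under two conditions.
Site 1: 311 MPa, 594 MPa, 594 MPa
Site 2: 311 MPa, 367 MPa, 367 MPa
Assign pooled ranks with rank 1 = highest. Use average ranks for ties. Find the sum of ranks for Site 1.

Sorted (descending): 594, 594, 367, 367, 311, 311
The 2 values of 594 occupy positions 1–2 → average rank (1+2)/2 = 1.5.
The 2 values of 367 occupy positions 3–4 → average rank (3+4)/2 = 3.5.
The 2 values of 311 occupy positions 5–6 → average rank (5+6)/2 = 5.5.
Site 1 values → pooled ranks: 311→5.5, 594→1.5, 594→1.5
Rank sum = 5.5 + 1.5 + 1.5 = 8.5

8.5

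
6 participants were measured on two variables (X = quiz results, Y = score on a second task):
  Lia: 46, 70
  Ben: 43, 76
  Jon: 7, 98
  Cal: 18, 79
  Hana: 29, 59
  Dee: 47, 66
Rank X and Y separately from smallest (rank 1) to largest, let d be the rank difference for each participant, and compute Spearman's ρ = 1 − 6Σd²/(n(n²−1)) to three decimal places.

Ranks of variable 1: 5, 4, 1, 2, 3, 6
Ranks of variable 2: 3, 4, 6, 5, 1, 2
d = r₁ − r₂: 2, 0, -5, -3, 2, 4
d²: 4, 0, 25, 9, 4, 16; Σd² = 58
ρ = 1 − 6·58/(6·35) = 1 − 348/210 = -0.657

-0.657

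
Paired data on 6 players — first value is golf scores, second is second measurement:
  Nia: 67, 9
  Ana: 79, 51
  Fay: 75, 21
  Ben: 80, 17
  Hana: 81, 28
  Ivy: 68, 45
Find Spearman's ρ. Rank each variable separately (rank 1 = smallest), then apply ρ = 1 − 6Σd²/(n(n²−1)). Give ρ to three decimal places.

Ranks of variable 1: 1, 4, 3, 5, 6, 2
Ranks of variable 2: 1, 6, 3, 2, 4, 5
d = r₁ − r₂: 0, -2, 0, 3, 2, -3
d²: 0, 4, 0, 9, 4, 9; Σd² = 26
ρ = 1 − 6·26/(6·35) = 1 − 156/210 = 0.257

0.257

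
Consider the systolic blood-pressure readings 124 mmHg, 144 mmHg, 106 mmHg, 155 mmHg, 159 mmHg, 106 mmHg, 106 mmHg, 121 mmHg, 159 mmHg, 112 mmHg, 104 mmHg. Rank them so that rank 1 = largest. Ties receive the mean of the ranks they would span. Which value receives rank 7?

112

Sorted (descending): 159, 159, 155, 144, 124, 121, 112, 106, 106, 106, 104
The 2 values of 159 occupy positions 1–2 → average rank (1+2)/2 = 1.5.
The 3 values of 106 occupy positions 8–10 → average rank 9.
Rank 7 → value 112.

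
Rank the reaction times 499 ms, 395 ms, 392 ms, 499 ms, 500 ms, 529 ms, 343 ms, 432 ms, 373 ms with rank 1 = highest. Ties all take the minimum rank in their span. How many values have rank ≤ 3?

4

Sorted (descending): 529, 500, 499, 499, 432, 395, 392, 373, 343
The 2 values of 499 occupy positions 3–4 → each gets rank 3.
Ranks ≤ 3: {1, 2, 3, 3} → 4 values.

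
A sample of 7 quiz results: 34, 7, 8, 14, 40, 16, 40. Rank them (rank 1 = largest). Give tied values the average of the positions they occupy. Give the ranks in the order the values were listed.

Sorted (descending): 40, 40, 34, 16, 14, 8, 7
The 2 values of 40 occupy positions 1–2 → average rank (1+2)/2 = 1.5.

3, 7, 6, 5, 1.5, 4, 1.5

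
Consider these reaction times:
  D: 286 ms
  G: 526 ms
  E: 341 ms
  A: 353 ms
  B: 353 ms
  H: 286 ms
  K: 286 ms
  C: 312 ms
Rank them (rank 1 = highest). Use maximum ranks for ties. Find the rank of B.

3

Sorted (descending): 526, 353, 353, 341, 312, 286, 286, 286
The 2 values of 353 occupy positions 2–3 → each gets rank 3.
The 3 values of 286 occupy positions 6–8 → each gets rank 8.
B has value 353 ms → rank 3.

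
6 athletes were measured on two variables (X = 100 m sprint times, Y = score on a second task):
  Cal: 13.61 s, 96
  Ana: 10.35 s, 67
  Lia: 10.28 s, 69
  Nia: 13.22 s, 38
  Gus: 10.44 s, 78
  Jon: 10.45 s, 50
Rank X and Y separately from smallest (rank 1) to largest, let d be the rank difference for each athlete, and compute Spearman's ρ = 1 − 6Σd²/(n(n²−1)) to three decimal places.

0.029

Ranks of variable 1: 6, 2, 1, 5, 3, 4
Ranks of variable 2: 6, 3, 4, 1, 5, 2
d = r₁ − r₂: 0, -1, -3, 4, -2, 2
d²: 0, 1, 9, 16, 4, 4; Σd² = 34
ρ = 1 − 6·34/(6·35) = 1 − 204/210 = 0.029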